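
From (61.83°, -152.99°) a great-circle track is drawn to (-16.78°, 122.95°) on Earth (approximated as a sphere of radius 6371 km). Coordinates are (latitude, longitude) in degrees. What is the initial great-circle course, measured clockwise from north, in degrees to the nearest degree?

257°

With φ₁ = 1.0791, φ₂ = -0.2929, Δλ = -1.4671 rad, the forward-azimuth formula gives
θ = atan2( sin Δλ cos φ₂ , cos φ₁ sin φ₂ − sin φ₁ cos φ₂ cos Δλ ) = atan2(-0.9523, -0.2236) = -103.22°.
Adding 360° brings this into [0°, 360°): 257°.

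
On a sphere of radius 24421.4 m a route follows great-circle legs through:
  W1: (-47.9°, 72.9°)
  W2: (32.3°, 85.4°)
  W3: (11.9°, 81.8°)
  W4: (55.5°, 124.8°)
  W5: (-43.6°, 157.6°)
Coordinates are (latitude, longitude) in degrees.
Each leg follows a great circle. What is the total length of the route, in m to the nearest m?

Leg W1→W2: central angle 1.4134 rad, distance 34516.5 m.
Leg W2→W3: central angle 0.3607 rad, distance 8808.8 m.
Leg W3→W4: central angle 0.9579 rad, distance 23392.1 m.
Leg W4→W5: central angle 1.7963 rad, distance 43867.1 m.
Total: 34516.5 + 8808.8 + 23392.1 + 43867.1 ≈ 110584 m.

110584 m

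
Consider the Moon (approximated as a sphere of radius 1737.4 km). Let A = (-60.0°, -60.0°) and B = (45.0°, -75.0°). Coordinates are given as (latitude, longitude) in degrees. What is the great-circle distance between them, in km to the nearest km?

In radians: φ₁ = -1.0472, φ₂ = 0.7854, Δλ = -15.000° = -0.2618 rad.
cos c = sin φ₁ sin φ₂ + cos φ₁ cos φ₂ cos Δλ = (-0.8660)(0.7071) + (0.5000)(0.7071)(0.9659) = -0.27087,
so c = arccos(-0.27087) = 1.84509 rad.
Distance = R·c = 1737.4 × 1.8451 ≈ 3206 km.

3206 km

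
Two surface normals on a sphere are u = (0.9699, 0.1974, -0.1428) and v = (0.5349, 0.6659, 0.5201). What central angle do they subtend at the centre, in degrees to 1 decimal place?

u·v = 0.5760; |u| = 1.0000, |v| = 1.0000.
cos θ = (u·v)/(|u||v|) = 0.5759, so θ = 54.8°.

54.8°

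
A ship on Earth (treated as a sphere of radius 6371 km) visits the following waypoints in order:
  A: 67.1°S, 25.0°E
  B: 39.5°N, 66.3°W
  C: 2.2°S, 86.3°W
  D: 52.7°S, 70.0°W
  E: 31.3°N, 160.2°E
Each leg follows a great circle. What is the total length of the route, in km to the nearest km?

40290 km

Leg A→B: central angle 2.2053 rad, distance 14049.8 km.
Leg B→C: central angle 0.7952 rad, distance 5066.3 km.
Leg C→D: central angle 0.9125 rad, distance 5813.8 km.
Leg D→E: central angle 2.4109 rad, distance 15359.8 km.
Total: 14049.8 + 5066.3 + 5813.8 + 15359.8 ≈ 40290 km.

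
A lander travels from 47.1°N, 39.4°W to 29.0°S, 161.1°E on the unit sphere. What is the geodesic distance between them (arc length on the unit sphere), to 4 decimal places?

Let φ₁ = 0.8221 rad, φ₂ = -0.5061 rad, and Δλ = -2.7838 rad.
Haversine: a = sin²(Δφ/2) + cos φ₁ cos φ₂ sin²(Δλ/2) = 0.3799 + (0.6807)(0.8746)(0.9683) = 0.95641.
Central angle c = 2·arcsin(√a) = 2.72091 rad.
On the unit sphere the arc length equals the central angle: 2.7209.

2.7209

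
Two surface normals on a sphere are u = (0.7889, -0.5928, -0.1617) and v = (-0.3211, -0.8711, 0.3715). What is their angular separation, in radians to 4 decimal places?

1.3664 rad

u·v = 0.2030; |u| = 1.0000, |v| = 1.0000.
cos θ = (u·v)/(|u||v|) = 0.2030, so θ = 1.3664 rad.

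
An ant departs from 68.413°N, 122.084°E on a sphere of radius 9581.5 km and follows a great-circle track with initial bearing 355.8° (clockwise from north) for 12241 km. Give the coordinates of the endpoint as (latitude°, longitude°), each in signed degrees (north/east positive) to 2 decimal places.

Angular distance δ = d/R = 12241/9581.5 = 1.27757 rad; initial bearing θ = 6.2099 rad.
sin φ₂ = sin φ₁ cos δ + cos φ₁ sin δ cos θ = (0.9299)(0.2890) + (0.3679)(0.9573)(0.9973) = 0.6200, so φ₂ = 38.32°.
Δλ = atan2(sin θ sin δ cos φ₁, cos δ − sin φ₁ sin φ₂) = atan2(-0.0258, -0.2875) = -174.873°.
λ₂ = 122.084° − 174.873° = -52.79°.

38.32°, -52.79°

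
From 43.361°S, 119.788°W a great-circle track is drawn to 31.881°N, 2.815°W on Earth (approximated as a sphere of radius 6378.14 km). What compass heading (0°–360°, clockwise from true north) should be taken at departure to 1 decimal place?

With φ₁ = -0.7568, φ₂ = 0.5564, Δλ = 2.0416 rad, the forward-azimuth formula gives
θ = atan2( sin Δλ cos φ₂ , cos φ₁ sin φ₂ − sin φ₁ cos φ₂ cos Δλ ) = atan2(0.7568, 0.1196) = 81.02°.
So the initial bearing is 81.0°.

81.0°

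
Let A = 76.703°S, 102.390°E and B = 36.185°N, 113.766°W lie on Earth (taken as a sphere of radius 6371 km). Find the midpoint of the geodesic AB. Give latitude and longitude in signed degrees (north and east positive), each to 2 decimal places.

-31.04°, -126.08°

Central angle δ = 2.3810 rad. Interpolating on the sphere with fraction f = 0.5:
P = [sin((1−f)δ)·A + sin(fδ)·B] / sin δ = 1.3471·A + 1.3471·B in Cartesian coordinates,
giving P = (-0.5046, -0.6924, -0.5156), i.e. latitude -31.04°, longitude -126.08°.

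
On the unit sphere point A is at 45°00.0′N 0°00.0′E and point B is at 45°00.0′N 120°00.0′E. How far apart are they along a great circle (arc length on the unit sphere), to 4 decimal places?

1.3181

With latitudes φ₁ = 45.000°, φ₂ = 45.000° and longitude difference Δλ = 120.000°:
Haversine: a = sin²(Δφ/2) + cos φ₁ cos φ₂ sin²(Δλ/2) = 0.0000 + (0.7071)(0.7071)(0.7500) = 0.37500.
Central angle c = 2·arcsin(√a) = 1.31812 rad.
On the unit sphere the arc length equals the central angle: 1.3181.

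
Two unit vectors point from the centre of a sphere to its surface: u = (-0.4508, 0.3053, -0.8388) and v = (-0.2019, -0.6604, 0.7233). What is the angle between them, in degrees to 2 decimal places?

135.83°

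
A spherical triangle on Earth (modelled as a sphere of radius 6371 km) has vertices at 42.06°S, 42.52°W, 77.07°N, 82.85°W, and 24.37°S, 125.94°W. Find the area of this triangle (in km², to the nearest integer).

Side lengths (central angles): a = 1.8269, b = 1.2090, c = 2.1250 rad; semiperimeter s = 2.5805.
By l'Huilier's theorem, tan(E/4) = √[tan(s/2) tan((s−a)/2) tan((s−b)/2) tan((s−c)/2)], giving spherical excess E = 1.8873 rad.
Area = E·R² = 1.8873 × (6371)² ≈ 76604932 km².

76604932 km²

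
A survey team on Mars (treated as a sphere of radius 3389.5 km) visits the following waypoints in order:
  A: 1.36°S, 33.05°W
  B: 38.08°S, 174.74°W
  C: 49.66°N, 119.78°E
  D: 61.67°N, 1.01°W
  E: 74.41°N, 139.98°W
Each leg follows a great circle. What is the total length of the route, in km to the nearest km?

Leg A→B: central angle 2.2179 rad, distance 7517.4 km.
Leg B→C: central angle 1.8324 rad, distance 6211.0 km.
Leg C→D: central angle 1.0313 rad, distance 3495.7 km.
Leg D→E: central angle 0.7203 rad, distance 2441.3 km.
Total: 7517.4 + 6211.0 + 3495.7 + 2441.3 ≈ 19665 km.

19665 km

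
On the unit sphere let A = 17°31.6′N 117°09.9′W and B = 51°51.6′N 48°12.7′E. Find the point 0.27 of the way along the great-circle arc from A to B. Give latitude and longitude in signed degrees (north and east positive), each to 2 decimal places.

Central angle δ = 1.9103 rad. Interpolating on the sphere with fraction f = 0.27:
P = [sin((1−f)δ)·A + sin(fδ)·B] / sin δ = 1.0441·A + 0.5231·B in Cartesian coordinates,
giving P = (-0.2393, -0.6449, 0.7258), i.e. latitude 46.54°, longitude -110.36°.

46.54°, -110.36°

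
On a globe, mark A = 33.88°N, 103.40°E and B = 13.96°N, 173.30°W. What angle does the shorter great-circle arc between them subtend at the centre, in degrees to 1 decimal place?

76.8°

With latitudes φ₁ = 33.880°, φ₂ = 13.960° and longitude difference Δλ = 83.300°:
cos c = sin φ₁ sin φ₂ + cos φ₁ cos φ₂ cos Δλ = (0.5575)(0.2412) + (0.8302)(0.9705)(0.1167) = 0.22848,
so c = arccos(0.22848) = 1.34028 rad.
So the angular separation is 76.8°.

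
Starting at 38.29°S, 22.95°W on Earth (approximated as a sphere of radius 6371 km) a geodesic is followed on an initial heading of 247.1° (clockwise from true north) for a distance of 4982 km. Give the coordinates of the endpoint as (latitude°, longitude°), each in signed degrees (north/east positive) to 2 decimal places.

-40.91°, -82.15°

Angular distance δ = d/R = 4982/6371 = 0.78198 rad; initial bearing θ = 4.3127 rad.
sin φ₂ = sin φ₁ cos δ + cos φ₁ sin δ cos θ = (-0.6196)(0.7095) + (0.7849)(0.7047)(-0.3891) = -0.6549, so φ₂ = -40.91°.
Δλ = atan2(sin θ sin δ cos φ₁, cos δ − sin φ₁ sin φ₂) = atan2(-0.5095, 0.3037) = -59.199°.
λ₂ = -22.950° − 59.199° = -82.15°.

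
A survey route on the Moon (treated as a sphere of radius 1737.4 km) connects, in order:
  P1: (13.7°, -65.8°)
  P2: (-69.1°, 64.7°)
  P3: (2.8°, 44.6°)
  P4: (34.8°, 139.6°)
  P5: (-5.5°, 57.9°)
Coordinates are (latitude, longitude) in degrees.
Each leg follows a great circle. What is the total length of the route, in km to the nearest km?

11177 km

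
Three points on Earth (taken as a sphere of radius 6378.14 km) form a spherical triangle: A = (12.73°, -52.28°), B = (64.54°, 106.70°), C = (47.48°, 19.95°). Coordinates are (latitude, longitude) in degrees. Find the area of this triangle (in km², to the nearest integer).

Side lengths (central angles): a = 0.8204, b = 1.1987, c = 1.7645 rad; semiperimeter s = 1.8918.
By l'Huilier's theorem, tan(E/4) = √[tan(s/2) tan((s−a)/2) tan((s−b)/2) tan((s−c)/2)], giving spherical excess E = 0.5470 rad.
Area = E·R² = 0.5470 × (6378.14)² ≈ 22253612 km².

22253612 km²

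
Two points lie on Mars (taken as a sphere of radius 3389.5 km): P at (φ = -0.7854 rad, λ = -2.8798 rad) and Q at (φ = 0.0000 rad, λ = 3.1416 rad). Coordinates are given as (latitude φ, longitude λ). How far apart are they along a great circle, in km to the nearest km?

2776 km

In radians: φ₁ = -0.7854, φ₂ = 0.0000, Δλ = -14.999° = -0.2618 rad.
Haversine: a = sin²(Δφ/2) + cos φ₁ cos φ₂ sin²(Δλ/2) = 0.1464 + (0.7071)(1.0000)(0.0170) = 0.15849.
Central angle c = 2·arcsin(√a) = 0.81892 rad.
Distance = R·c = 3389.5 × 0.8189 ≈ 2776 km.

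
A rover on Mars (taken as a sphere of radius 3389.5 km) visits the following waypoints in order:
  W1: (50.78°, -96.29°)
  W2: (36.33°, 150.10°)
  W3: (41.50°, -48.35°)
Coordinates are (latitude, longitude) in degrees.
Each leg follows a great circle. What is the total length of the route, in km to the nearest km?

Leg W1→W2: central angle 1.3130 rad, distance 4450.4 km.
Leg W2→W3: central angle 1.7516 rad, distance 5937.0 km.
Total: 4450.4 + 5937.0 ≈ 10387 km.

10387 km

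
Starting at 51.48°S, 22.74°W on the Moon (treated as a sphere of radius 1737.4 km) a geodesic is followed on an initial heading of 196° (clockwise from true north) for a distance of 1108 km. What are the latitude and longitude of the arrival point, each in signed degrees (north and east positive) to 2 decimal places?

Angular distance δ = d/R = 1108/1737.4 = 0.63773 rad; initial bearing θ = 3.4208 rad.
sin φ₂ = sin φ₁ cos δ + cos φ₁ sin δ cos θ = (-0.7824)(0.8034) + (0.6228)(0.5954)(-0.9613) = -0.9850, so φ₂ = -80.08°.
Δλ = atan2(sin θ sin δ cos φ₁, cos δ − sin φ₁ sin φ₂) = atan2(-0.1022, 0.0328) = -72.227°.
λ₂ = -22.740° − 72.227° = -94.97°.

-80.08°, -94.97°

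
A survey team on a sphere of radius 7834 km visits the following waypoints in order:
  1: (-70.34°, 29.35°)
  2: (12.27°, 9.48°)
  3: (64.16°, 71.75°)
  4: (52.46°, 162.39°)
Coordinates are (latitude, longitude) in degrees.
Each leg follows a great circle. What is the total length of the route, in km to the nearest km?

26735 km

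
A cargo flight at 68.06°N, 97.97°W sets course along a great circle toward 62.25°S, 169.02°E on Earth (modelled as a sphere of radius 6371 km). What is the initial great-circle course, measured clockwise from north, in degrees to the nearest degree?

236°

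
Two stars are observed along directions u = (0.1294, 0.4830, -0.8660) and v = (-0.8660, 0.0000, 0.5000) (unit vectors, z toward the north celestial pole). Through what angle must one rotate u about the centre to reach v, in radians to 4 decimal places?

u·v = -0.5451; |u| = 1.0000, |v| = 1.0000.
cos θ = (u·v)/(|u||v|) = -0.5451, so θ = 2.1473 rad.

2.1473 rad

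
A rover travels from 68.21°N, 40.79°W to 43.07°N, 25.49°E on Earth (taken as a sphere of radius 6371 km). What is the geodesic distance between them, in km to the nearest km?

With latitudes φ₁ = 68.210°, φ₂ = 43.070° and longitude difference Δλ = 66.280°:
cos c = sin φ₁ sin φ₂ + cos φ₁ cos φ₂ cos Δλ = (0.9286)(0.6829) + (0.3712)(0.7305)(0.4023) = 0.74318,
so c = arccos(0.74318) = 0.73298 rad.
Distance = R·c = 6371 × 0.7330 ≈ 4670 km.

4670 km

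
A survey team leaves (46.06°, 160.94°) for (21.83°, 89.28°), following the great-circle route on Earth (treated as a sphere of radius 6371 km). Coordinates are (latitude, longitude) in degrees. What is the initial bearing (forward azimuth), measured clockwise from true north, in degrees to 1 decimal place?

With φ₁ = 0.8039, φ₂ = 0.3810, Δλ = -1.2507 rad, the forward-azimuth formula gives
θ = atan2( sin Δλ cos φ₂ , cos φ₁ sin φ₂ − sin φ₁ cos φ₂ cos Δλ ) = atan2(-0.8811, 0.0477) = -86.90°.
Adding 360° brings this into [0°, 360°): 273.1°.

273.1°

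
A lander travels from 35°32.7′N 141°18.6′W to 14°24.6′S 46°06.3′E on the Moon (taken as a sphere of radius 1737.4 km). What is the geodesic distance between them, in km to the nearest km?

With latitudes φ₁ = 35.545°, φ₂ = -14.410° and longitude difference Δλ = -172.585°:
Haversine: a = sin²(Δφ/2) + cos φ₁ cos φ₂ sin²(Δλ/2) = 0.1783 + (0.8137)(0.9685)(0.9958) = 0.96307.
Central angle c = 2·arcsin(√a) = 2.75485 rad.
Distance = R·c = 1737.4 × 2.7549 ≈ 4786 km.

4786 km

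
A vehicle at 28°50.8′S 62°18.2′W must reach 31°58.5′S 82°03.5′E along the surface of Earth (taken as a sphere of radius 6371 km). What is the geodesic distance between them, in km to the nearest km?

12275 km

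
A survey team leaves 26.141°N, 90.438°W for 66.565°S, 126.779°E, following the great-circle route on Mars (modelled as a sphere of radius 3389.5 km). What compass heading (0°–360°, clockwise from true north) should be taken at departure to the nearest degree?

199°

With φ₁ = 0.4562, φ₂ = -1.1618, Δλ = -2.4920 rad, the forward-azimuth formula gives
θ = atan2( sin Δλ cos φ₂ , cos φ₁ sin φ₂ − sin φ₁ cos φ₂ cos Δλ ) = atan2(-0.2405, -0.6841) = -160.63°.
Adding 360° brings this into [0°, 360°): 199°.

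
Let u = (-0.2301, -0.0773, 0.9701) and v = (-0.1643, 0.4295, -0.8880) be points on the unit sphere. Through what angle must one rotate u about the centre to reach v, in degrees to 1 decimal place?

u·v = -0.8568; |u| = 1.0000, |v| = 1.0000.
cos θ = (u·v)/(|u||v|) = -0.8568, so θ = 149.0°.

149.0°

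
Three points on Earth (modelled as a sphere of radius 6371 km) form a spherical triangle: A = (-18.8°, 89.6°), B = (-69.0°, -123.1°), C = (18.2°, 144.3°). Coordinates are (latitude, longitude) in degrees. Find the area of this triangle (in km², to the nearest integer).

52538781 km²

Side lengths (central angles): a = 1.8829, b = 1.1384, c = 1.5554 rad; semiperimeter s = 2.2884.
By l'Huilier's theorem, tan(E/4) = √[tan(s/2) tan((s−a)/2) tan((s−b)/2) tan((s−c)/2)], giving spherical excess E = 1.2944 rad.
Area = E·R² = 1.2944 × (6371)² ≈ 52538781 km².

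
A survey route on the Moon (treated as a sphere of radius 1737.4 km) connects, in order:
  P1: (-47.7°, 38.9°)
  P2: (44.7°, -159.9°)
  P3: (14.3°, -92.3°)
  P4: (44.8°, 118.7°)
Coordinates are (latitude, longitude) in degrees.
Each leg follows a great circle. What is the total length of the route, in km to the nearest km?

10472 km

Leg P1→P2: central angle 2.9092 rad, distance 5054.4 km.
Leg P2→P3: central angle 1.1194 rad, distance 1944.9 km.
Leg P3→P4: central angle 1.9991 rad, distance 3473.2 km.
Total: 5054.4 + 1944.9 + 3473.2 ≈ 10472 km.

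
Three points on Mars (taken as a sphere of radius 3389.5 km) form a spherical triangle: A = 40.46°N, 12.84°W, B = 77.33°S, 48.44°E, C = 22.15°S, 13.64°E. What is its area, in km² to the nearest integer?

Side lengths (central angles): a = 1.0067, b = 1.1744, c = 2.1567 rad; semiperimeter s = 2.1689.
By l'Huilier's theorem, tan(E/4) = √[tan(s/2) tan((s−a)/2) tan((s−b)/2) tan((s−c)/2)], giving spherical excess E = 0.2561 rad.
Area = E·R² = 0.2561 × (3389.5)² ≈ 2942831 km².

2942831 km²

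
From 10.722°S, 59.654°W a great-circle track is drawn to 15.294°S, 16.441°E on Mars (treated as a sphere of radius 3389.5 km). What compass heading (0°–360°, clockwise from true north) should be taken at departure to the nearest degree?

With φ₁ = -0.1871, φ₂ = -0.2669, Δλ = 1.3281 rad, the forward-azimuth formula gives
θ = atan2( sin Δλ cos φ₂ , cos φ₁ sin φ₂ − sin φ₁ cos φ₂ cos Δλ ) = atan2(0.9363, -0.2160) = 102.99°.
So the initial bearing is 103°.

103°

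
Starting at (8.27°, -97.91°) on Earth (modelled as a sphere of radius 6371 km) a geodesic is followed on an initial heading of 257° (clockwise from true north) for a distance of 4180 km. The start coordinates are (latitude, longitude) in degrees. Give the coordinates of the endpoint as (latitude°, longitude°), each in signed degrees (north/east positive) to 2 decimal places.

-1.25°, -134.39°

Angular distance δ = d/R = 4180/6371 = 0.65610 rad; initial bearing θ = 4.4855 rad.
sin φ₂ = sin φ₁ cos δ + cos φ₁ sin δ cos θ = (0.1438)(0.7924) + (0.9896)(0.6100)(-0.2250) = -0.0218, so φ₂ = -1.25°.
Δλ = atan2(sin θ sin δ cos φ₁, cos δ − sin φ₁ sin φ₂) = atan2(-0.5882, 0.7955) = -36.480°.
λ₂ = -97.910° − 36.480° = -134.39°.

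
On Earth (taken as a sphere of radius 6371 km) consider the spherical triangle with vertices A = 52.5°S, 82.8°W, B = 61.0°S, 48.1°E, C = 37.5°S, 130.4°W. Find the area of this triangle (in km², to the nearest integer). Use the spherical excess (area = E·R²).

14375679 km²

Side lengths (central angles): a = 1.4223, b = 0.6290, c = 1.0465 rad; semiperimeter s = 1.5489.
By l'Huilier's theorem, tan(E/4) = √[tan(s/2) tan((s−a)/2) tan((s−b)/2) tan((s−c)/2)], giving spherical excess E = 0.3542 rad.
Area = E·R² = 0.3542 × (6371)² ≈ 14375679 km².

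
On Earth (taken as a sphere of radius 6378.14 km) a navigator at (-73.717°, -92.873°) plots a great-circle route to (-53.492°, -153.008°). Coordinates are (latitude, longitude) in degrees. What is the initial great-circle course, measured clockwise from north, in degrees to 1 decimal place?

Δλ = -60.135° = -1.0496 rad.
y = sin Δλ · cos φ₂ = (-0.8672)(0.5949) = -0.5159
x = cos φ₁ sin φ₂ − sin φ₁ cos φ₂ cos Δλ = (0.2804)(-0.8038) − (-0.9599)(0.5949)(0.4980) = 0.0590
θ = atan2(y, x) = -83.48°; adding 360° gives 276.5°.

276.5°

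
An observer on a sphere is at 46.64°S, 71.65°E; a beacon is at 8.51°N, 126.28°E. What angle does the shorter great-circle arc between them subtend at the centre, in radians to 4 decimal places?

1.2813 rad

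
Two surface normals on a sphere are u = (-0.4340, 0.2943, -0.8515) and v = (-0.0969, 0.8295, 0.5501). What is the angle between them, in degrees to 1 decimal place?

100.5°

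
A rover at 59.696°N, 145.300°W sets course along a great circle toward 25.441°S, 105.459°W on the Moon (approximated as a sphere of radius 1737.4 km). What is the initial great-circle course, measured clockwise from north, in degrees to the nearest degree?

145°

Δλ = 39.841° = 0.6954 rad.
y = sin Δλ · cos φ₂ = (0.6407)(0.9030) = 0.5785
x = cos φ₁ sin φ₂ − sin φ₁ cos φ₂ cos Δλ = (0.5046)(-0.4296) − (0.8634)(0.9030)(0.7678) = -0.8154
θ = atan2(y, x) = 144.64°, so the bearing is 145°.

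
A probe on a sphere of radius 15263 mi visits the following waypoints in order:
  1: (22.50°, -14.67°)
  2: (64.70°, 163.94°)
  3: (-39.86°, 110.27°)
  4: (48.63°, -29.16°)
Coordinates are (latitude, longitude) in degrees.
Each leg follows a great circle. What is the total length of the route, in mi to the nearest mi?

94696 mi

Leg 1→2: central angle 1.6195 rad, distance 24719.2 mi.
Leg 2→3: central angle 1.9661 rad, distance 30008.7 mi.
Leg 3→4: central angle 2.6186 rad, distance 39968.4 mi.
Total: 24719.2 + 30008.7 + 39968.4 ≈ 94696 mi.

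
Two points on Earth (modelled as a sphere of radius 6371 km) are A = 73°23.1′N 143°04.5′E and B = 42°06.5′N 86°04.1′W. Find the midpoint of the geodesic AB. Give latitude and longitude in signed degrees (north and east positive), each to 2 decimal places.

69.92°, -107.36°

Central angle δ = 1.0428 rad. Interpolating on the sphere with fraction f = 0.5:
P = [sin((1−f)δ)·A + sin(fδ)·B] / sin δ = 0.5766·A + 0.5766·B in Cartesian coordinates,
giving P = (-0.1025, -0.3277, 0.9392), i.e. latitude 69.92°, longitude -107.36°.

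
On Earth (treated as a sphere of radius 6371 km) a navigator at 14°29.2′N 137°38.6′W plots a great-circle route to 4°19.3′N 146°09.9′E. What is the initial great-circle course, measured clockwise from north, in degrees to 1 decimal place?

270.8°

Δλ = -76.192° = -1.3298 rad.
y = sin Δλ · cos φ₂ = (-0.9711)(0.9972) = -0.9683
x = cos φ₁ sin φ₂ − sin φ₁ cos φ₂ cos Δλ = (0.9682)(0.0754) − (0.2502)(0.9972)(0.2387) = 0.0134
θ = atan2(y, x) = -89.21°; adding 360° gives 270.8°.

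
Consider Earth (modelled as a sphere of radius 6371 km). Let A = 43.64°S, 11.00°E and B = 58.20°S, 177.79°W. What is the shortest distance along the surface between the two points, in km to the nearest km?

8662 km

Let φ₁ = -0.7617 rad, φ₂ = -1.0158 rad, and Δλ = 2.9882 rad.
cos c = sin φ₁ sin φ₂ + cos φ₁ cos φ₂ cos Δλ = (-0.6901)(-0.8499) + (0.7237)(0.5270)(-0.9883) = 0.20966,
so c = arccos(0.20966) = 1.35957 rad.
Distance = R·c = 6371 × 1.3596 ≈ 8662 km.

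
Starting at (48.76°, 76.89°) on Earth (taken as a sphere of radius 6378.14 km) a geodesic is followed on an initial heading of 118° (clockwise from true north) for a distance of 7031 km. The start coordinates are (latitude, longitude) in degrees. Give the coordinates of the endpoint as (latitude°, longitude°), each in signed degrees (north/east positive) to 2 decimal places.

3.63°, 129.02°

Angular distance δ = d/R = 7031/6378.14 = 1.10236 rad; initial bearing θ = 2.0595 rad.
sin φ₂ = sin φ₁ cos δ + cos φ₁ sin δ cos θ = (0.7520)(0.4515) + (0.6592)(0.8923)(-0.4695) = 0.0634, so φ₂ = 3.63°.
Δλ = atan2(sin θ sin δ cos φ₁, cos δ − sin φ₁ sin φ₂) = atan2(0.5194, 0.4038) = 52.131°.
λ₂ = 76.890° + 52.131° = 129.02°.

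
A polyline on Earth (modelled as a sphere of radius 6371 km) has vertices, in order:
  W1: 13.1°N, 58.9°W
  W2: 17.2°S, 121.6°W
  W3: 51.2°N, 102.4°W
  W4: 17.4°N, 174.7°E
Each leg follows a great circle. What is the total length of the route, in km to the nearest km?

Leg W1→W2: central angle 1.2028 rad, distance 7663.3 km.
Leg W2→W3: central angle 1.2294 rad, distance 7832.3 km.
Leg W3→W4: central angle 1.2588 rad, distance 8019.8 km.
Total: 7663.3 + 7832.3 + 8019.8 ≈ 23515 km.

23515 km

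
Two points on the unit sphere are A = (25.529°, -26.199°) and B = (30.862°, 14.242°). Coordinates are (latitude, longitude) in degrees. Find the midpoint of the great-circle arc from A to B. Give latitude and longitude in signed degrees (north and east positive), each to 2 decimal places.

The central angle between A and B is δ = 0.6256 rad.
With f = 0.5, the slerp weights are sin((1−f)δ)/sin δ = 0.5255 and sin(fδ)/sin δ = 0.5255.
Weighted sum of the unit vectors: (0.5255)·(0.8097,-0.3984,0.4310) + (0.5255)·(0.8320,0.2112,0.5130) = (0.8627, -0.0984, 0.4960).
Converting back: φ = atan2(z, √(x²+y²)) = 29.74°, λ = atan2(y, x) = -6.51°.

29.74°, -6.51°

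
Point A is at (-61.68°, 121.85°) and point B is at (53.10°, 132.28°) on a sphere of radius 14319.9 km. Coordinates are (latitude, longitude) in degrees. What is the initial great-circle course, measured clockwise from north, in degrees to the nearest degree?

Δλ = 10.430° = 0.1820 rad.
y = sin Δλ · cos φ₂ = (0.1810)(0.6004) = 0.1087
x = cos φ₁ sin φ₂ − sin φ₁ cos φ₂ cos Δλ = (0.4744)(0.7997) − (-0.8803)(0.6004)(0.9835) = 0.8992
θ = atan2(y, x) = 6.89°, so the bearing is 7°.

7°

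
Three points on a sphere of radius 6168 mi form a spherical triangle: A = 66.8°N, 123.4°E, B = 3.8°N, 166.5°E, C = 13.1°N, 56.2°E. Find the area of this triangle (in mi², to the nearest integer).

37960694 mi²

Side lengths (central angles): a = 1.8988, b = 1.2057, c = 1.2154 rad; semiperimeter s = 2.1600.
By l'Huilier's theorem, tan(E/4) = √[tan(s/2) tan((s−a)/2) tan((s−b)/2) tan((s−c)/2)], giving spherical excess E = 0.9978 rad.
Area = E·R² = 0.9978 × (6168)² ≈ 37960694 mi².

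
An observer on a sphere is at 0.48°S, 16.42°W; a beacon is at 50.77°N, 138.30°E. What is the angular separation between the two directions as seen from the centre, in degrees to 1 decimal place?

125.3°

With latitudes φ₁ = -0.480°, φ₂ = 50.770° and longitude difference Δλ = 154.720°:
Haversine: a = sin²(Δφ/2) + cos φ₁ cos φ₂ sin²(Δλ/2) = 0.1870 + (1.0000)(0.6324)(0.9521) = 0.78917.
Central angle c = 2·arcsin(√a) = 2.18749 rad.
So the angular separation is 125.3°.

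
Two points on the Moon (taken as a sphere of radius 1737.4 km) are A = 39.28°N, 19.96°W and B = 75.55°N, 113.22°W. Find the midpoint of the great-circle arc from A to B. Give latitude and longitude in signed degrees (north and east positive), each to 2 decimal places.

Central angle δ = 0.9247 rad. Interpolating on the sphere with fraction f = 0.5:
P = [sin((1−f)δ)·A + sin(fδ)·B] / sin δ = 0.5587·A + 0.5587·B in Cartesian coordinates,
giving P = (0.3515, -0.2757, 0.8947), i.e. latitude 63.47°, longitude -38.11°.

63.47°, -38.11°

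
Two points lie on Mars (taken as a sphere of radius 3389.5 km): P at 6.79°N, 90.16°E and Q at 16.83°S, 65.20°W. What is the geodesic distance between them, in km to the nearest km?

With latitudes φ₁ = 6.790°, φ₂ = -16.830° and longitude difference Δλ = -155.360°:
cos c = sin φ₁ sin φ₂ + cos φ₁ cos φ₂ cos Δλ = (0.1182)(-0.2895) + (0.9930)(0.9572)(-0.9089) = -0.89814,
so c = arccos(-0.89814) = 2.68632 rad.
Distance = R·c = 3389.5 × 2.6863 ≈ 9105 km.

9105 km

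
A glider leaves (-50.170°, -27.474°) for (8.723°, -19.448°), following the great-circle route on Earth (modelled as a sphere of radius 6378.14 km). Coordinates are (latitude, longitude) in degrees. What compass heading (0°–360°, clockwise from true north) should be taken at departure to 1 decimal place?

9.2°

Δλ = 8.026° = 0.1401 rad.
y = sin Δλ · cos φ₂ = (0.1396)(0.9884) = 0.1380
x = cos φ₁ sin φ₂ − sin φ₁ cos φ₂ cos Δλ = (0.6405)(0.1517) − (-0.7679)(0.9884)(0.9902) = 0.8488
θ = atan2(y, x) = 9.24°, so the bearing is 9.2°.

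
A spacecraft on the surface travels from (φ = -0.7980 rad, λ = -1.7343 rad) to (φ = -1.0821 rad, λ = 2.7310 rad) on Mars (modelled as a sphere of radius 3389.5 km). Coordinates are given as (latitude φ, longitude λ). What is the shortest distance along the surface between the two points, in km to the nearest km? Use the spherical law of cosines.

In radians: φ₁ = -0.7980, φ₂ = -1.0821, Δλ = -104.157° = -1.8179 rad.
cos c = sin φ₁ sin φ₂ + cos φ₁ cos φ₂ cos Δλ = (-0.7160)(-0.8829) + (0.6981)(0.4695)(-0.2446) = 0.55199,
so c = arccos(0.55199) = 0.98605 rad.
Distance = R·c = 3389.5 × 0.9860 ≈ 3342 km.

3342 km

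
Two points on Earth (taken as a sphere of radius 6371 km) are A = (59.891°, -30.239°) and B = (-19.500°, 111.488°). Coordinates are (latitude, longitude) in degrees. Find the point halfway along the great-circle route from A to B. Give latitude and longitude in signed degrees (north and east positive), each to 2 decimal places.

The central angle between A and B is δ = 2.2916 rad.
With f = 0.5, the slerp weights are sin((1−f)δ)/sin δ = 1.2127 and sin(fδ)/sin δ = 1.2127.
Weighted sum of the unit vectors: (1.2127)·(0.4334,-0.2526,0.8651) + (1.2127)·(-0.3453,0.8771,-0.3338) = (0.1068, 0.7573, 0.6443).
Converting back: φ = atan2(z, √(x²+y²)) = 40.11°, λ = atan2(y, x) = 81.97°.

40.11°, 81.97°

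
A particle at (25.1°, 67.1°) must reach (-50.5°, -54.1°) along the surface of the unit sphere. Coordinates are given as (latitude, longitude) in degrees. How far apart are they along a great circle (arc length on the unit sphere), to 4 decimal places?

With latitudes φ₁ = 25.100°, φ₂ = -50.500° and longitude difference Δλ = -121.200°:
Haversine: a = sin²(Δφ/2) + cos φ₁ cos φ₂ sin²(Δλ/2) = 0.3757 + (0.9056)(0.6361)(0.7590) = 0.81286.
Central angle c = 2·arcsin(√a) = 2.24684 rad.
On the unit sphere the arc length equals the central angle: 2.2468.

2.2468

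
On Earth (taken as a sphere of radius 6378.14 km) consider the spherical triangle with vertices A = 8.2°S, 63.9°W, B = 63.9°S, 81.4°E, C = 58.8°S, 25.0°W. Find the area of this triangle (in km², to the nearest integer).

Side lengths (central angles): a = 0.7901, b = 1.0227, c = 1.8028 rad; semiperimeter s = 1.8078.
By l'Huilier's theorem, tan(E/4) = √[tan(s/2) tan((s−a)/2) tan((s−b)/2) tan((s−c)/2)], giving spherical excess E = 0.1085 rad.
Area = E·R² = 0.1085 × (6378.14)² ≈ 4412279 km².

4412279 km²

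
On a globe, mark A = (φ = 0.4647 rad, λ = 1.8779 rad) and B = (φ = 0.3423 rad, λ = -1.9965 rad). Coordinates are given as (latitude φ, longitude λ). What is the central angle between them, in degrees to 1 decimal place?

118.4°

In radians: φ₁ = 0.4647, φ₂ = 0.3423, Δλ = 138.013° = 2.4088 rad.
cos c = sin φ₁ sin φ₂ + cos φ₁ cos φ₂ cos Δλ = (0.4482)(0.3357) + (0.8940)(0.9420)(-0.7433) = -0.47550,
so c = arccos(-0.47550) = 2.06633 rad.
So the angular separation is 118.4°.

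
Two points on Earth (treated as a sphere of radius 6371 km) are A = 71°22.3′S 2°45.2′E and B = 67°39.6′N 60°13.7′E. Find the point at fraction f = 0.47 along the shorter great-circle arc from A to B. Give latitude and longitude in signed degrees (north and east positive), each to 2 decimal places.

-6.37°, 33.45°

The central angle between A and B is δ = 2.5170 rad.
With f = 0.47, the slerp weights are sin((1−f)δ)/sin δ = 1.6624 and sin(fδ)/sin δ = 1.5831.
Weighted sum of the unit vectors: (1.6624)·(0.3191,0.0153,-0.9476) + (1.5831)·(0.1887,0.3299,0.9249) = (0.8292, 0.5478, -0.1110).
Converting back: φ = atan2(z, √(x²+y²)) = -6.37°, λ = atan2(y, x) = 33.45°.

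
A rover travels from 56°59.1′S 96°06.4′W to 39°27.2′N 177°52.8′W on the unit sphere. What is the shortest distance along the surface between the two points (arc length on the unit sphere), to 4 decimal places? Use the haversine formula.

2.0631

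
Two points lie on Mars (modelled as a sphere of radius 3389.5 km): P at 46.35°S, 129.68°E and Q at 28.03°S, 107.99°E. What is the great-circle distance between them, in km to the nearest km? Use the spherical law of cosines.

1480 km

With latitudes φ₁ = -46.350°, φ₂ = -28.030° and longitude difference Δλ = -21.690°:
cos c = sin φ₁ sin φ₂ + cos φ₁ cos φ₂ cos Δλ = (-0.7236)(-0.4699) + (0.6903)(0.8827)(0.9292) = 0.90618,
so c = arccos(0.90618) = 0.43664 rad.
Distance = R·c = 3389.5 × 0.4366 ≈ 1480 km.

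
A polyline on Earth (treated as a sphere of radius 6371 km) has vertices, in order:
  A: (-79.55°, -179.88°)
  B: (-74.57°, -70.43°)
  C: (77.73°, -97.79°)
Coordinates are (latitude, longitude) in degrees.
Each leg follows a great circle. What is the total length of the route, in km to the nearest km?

Leg A→B: central angle 0.3712 rad, distance 2364.8 km.
Leg B→C: central angle 2.6719 rad, distance 17022.8 km.
Total: 2364.8 + 17022.8 ≈ 19388 km.

19388 km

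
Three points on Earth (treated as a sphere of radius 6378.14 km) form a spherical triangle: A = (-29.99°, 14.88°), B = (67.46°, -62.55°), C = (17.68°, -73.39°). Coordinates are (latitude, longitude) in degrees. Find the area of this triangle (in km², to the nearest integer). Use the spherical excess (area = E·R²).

Side lengths (central angles): a = 0.8773, b = 1.6980, c = 1.9708 rad; semiperimeter s = 2.2731.
By l'Huilier's theorem, tan(E/4) = √[tan(s/2) tan((s−a)/2) tan((s−b)/2) tan((s−c)/2)], giving spherical excess E = 1.1120 rad.
Area = E·R² = 1.1120 × (6378.14)² ≈ 45235738 km².

45235738 km²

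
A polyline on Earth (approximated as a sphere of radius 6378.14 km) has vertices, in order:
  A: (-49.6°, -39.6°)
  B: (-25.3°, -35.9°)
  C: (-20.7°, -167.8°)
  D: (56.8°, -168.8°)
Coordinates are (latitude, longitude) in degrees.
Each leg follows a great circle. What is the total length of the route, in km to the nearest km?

Leg A→B: central angle 0.4271 rad, distance 2723.9 km.
Leg B→C: central angle 1.9974 rad, distance 12739.4 km.
Leg C→D: central angle 1.3527 rad, distance 8627.8 km.
Total: 2723.9 + 12739.4 + 8627.8 ≈ 24091 km.

24091 km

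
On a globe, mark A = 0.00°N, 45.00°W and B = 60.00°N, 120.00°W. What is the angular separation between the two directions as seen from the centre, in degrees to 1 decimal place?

82.6°

With latitudes φ₁ = 0.000°, φ₂ = 60.000° and longitude difference Δλ = -75.000°:
Haversine: a = sin²(Δφ/2) + cos φ₁ cos φ₂ sin²(Δλ/2) = 0.2500 + (1.0000)(0.5000)(0.3706) = 0.43530.
Central angle c = 2·arcsin(√a) = 1.44102 rad.
So the angular separation is 82.6°.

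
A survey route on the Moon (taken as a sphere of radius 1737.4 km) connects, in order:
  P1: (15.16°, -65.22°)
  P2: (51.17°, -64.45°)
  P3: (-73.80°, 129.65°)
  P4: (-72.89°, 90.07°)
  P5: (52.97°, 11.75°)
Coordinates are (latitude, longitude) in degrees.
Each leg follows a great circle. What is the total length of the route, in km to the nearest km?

Leg P1→P2: central angle 0.6286 rad, distance 1092.1 km.
Leg P2→P3: central angle 2.7331 rad, distance 4748.6 km.
Leg P3→P4: central angle 0.1950 rad, distance 338.7 km.
Leg P4→P5: central angle 2.3849 rad, distance 4143.5 km.
Total: 1092.1 + 4748.6 + 338.7 + 4143.5 ≈ 10323 km.

10323 km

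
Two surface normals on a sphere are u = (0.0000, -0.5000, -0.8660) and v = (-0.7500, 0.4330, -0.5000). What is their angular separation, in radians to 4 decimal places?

u·v = 0.2165; |u| = 1.0000, |v| = 1.0000.
cos θ = (u·v)/(|u||v|) = 0.2165, so θ = 1.3526 rad.

1.3526 rad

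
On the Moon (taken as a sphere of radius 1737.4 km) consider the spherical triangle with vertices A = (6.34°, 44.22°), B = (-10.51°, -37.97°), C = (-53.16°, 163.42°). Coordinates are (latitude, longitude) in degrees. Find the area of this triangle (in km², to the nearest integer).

7233875 km²

Side lengths (central angles): a = 1.9855, b = 1.9596, c = 1.4579 rad; semiperimeter s = 2.7015.
By l'Huilier's theorem, tan(E/4) = √[tan(s/2) tan((s−a)/2) tan((s−b)/2) tan((s−c)/2)], giving spherical excess E = 2.3965 rad.
Area = E·R² = 2.3965 × (1737.4)² ≈ 7233875 km².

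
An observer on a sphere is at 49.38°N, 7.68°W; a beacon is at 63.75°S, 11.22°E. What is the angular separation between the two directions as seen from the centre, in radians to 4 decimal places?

1.9914 rad

In radians: φ₁ = 0.8618, φ₂ = -1.1126, Δλ = 18.900° = 0.3299 rad.
Haversine: a = sin²(Δφ/2) + cos φ₁ cos φ₂ sin²(Δλ/2) = 0.6964 + (0.6510)(0.4423)(0.0270) = 0.70417.
Central angle c = 2·arcsin(√a) = 1.99143 rad.
So the angular separation is 1.9914 rad.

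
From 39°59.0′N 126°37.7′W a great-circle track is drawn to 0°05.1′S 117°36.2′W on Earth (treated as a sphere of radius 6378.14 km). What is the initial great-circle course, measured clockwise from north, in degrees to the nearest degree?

166°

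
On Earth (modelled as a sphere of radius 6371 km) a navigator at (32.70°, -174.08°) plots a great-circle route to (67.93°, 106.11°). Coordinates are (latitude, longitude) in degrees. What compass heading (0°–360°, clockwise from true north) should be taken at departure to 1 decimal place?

With φ₁ = 0.5707, φ₂ = 1.1856, Δλ = -1.3929 rad, the forward-azimuth formula gives
θ = atan2( sin Δλ cos φ₂ , cos φ₁ sin φ₂ − sin φ₁ cos φ₂ cos Δλ ) = atan2(-0.3698, 0.7439) = -26.43°.
Adding 360° brings this into [0°, 360°): 333.6°.

333.6°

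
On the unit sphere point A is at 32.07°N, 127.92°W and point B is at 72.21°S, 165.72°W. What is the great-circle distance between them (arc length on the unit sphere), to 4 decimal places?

In radians: φ₁ = 0.5597, φ₂ = -1.2603, Δλ = -37.800° = -0.6597 rad.
Haversine: a = sin²(Δφ/2) + cos φ₁ cos φ₂ sin²(Δλ/2) = 0.6233 + (0.8474)(0.3055)(0.1049) = 0.65050.
Central angle c = 2·arcsin(√a) = 1.87653 rad.
On the unit sphere the arc length equals the central angle: 1.8765.

1.8765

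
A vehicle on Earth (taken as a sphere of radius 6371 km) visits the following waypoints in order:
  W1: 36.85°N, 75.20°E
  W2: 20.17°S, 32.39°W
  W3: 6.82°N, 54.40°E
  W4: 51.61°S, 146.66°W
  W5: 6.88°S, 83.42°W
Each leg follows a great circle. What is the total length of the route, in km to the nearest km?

Leg W1→W2: central angle 2.0195 rad, distance 12866.1 km.
Leg W2→W3: central angle 1.5596 rad, distance 9935.9 km.
Leg W3→W4: central angle 2.3030 rad, distance 14672.4 km.
Leg W4→W5: central angle 1.1902 rad, distance 7582.6 km.
Total: 12866.1 + 9935.9 + 14672.4 + 7582.6 ≈ 45057 km.

45057 km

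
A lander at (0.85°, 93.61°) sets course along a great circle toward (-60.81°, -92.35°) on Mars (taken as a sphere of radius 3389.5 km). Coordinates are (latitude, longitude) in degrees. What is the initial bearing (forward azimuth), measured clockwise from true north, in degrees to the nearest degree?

177°

With φ₁ = 0.0148, φ₂ = -1.0613, Δλ = 3.0376 rad, the forward-azimuth formula gives
θ = atan2( sin Δλ cos φ₂ , cos φ₁ sin φ₂ − sin φ₁ cos φ₂ cos Δλ ) = atan2(0.0506, -0.8657) = 176.65°.
So the initial bearing is 177°.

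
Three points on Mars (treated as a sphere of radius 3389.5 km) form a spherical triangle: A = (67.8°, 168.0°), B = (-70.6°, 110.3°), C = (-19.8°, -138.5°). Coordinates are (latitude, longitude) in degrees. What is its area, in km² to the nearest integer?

Side lengths (central angles): a = 1.3628, b = 1.6731, c = 2.5086 rad; semiperimeter s = 2.7723.
By l'Huilier's theorem, tan(E/4) = √[tan(s/2) tan((s−a)/2) tan((s−b)/2) tan((s−c)/2)], giving spherical excess E = 2.1854 rad.
Area = E·R² = 2.1854 × (3389.5)² ≈ 25107756 km².

25107756 km²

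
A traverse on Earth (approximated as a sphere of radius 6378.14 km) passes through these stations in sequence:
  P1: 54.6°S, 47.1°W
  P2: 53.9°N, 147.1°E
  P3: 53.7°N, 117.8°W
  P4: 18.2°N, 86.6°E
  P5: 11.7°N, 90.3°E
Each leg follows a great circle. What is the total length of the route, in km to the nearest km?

37389 km

Leg P1→P2: central angle 2.9965 rad, distance 19112.3 km.
Leg P2→P3: central angle 0.9018 rad, distance 5752.0 km.
Leg P3→P4: central angle 1.8343 rad, distance 11699.3 km.
Leg P4→P5: central angle 0.1295 rad, distance 825.7 km.
Total: 19112.3 + 5752.0 + 11699.3 + 825.7 ≈ 37389 km.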